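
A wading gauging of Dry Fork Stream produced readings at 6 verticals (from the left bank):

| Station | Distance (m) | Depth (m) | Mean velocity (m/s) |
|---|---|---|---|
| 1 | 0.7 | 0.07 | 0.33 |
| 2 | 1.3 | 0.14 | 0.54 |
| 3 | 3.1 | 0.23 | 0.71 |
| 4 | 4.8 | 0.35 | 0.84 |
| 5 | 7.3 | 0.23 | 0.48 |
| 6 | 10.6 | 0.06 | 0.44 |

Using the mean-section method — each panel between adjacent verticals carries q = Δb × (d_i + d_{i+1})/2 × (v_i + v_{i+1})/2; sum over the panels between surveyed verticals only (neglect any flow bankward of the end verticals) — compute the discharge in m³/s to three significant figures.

Panel 1-2: Δb = 0.6 m, d̄ = (0.07+0.14)/2 = 0.105, v̄ = (0.33+0.54)/2 = 0.435 → q = 0.6×0.105×0.435 = 0.02741 m³/s
Panel 2-3: Δb = 1.8 m, d̄ = (0.14+0.23)/2 = 0.185, v̄ = (0.54+0.71)/2 = 0.625 → q = 1.8×0.185×0.625 = 0.2081 m³/s
Panel 3-4: Δb = 1.7 m, d̄ = (0.23+0.35)/2 = 0.29, v̄ = (0.71+0.84)/2 = 0.775 → q = 1.7×0.29×0.775 = 0.3821 m³/s
Panel 4-5: Δb = 2.5 m, d̄ = (0.35+0.23)/2 = 0.29, v̄ = (0.84+0.48)/2 = 0.66 → q = 2.5×0.29×0.66 = 0.4785 m³/s
Panel 5-6: Δb = 3.3 m, d̄ = (0.23+0.06)/2 = 0.145, v̄ = (0.48+0.44)/2 = 0.46 → q = 3.3×0.145×0.46 = 0.2201 m³/s
Q = Σ q = 1.316 m³/s

1.32 m³/s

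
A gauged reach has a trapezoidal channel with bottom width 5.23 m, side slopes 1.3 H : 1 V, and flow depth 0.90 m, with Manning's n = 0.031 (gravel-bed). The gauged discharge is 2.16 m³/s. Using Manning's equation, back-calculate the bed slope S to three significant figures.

A = (b + z·y)·y = (5.23 + 1.3×0.90)×0.90 = 5.760 m²
P = b + 2y√(1+z²) = 5.23 + 2×0.90×√(1+1.3²) = 8.182 m
R = A/P = 5.760/8.182 = 0.7040 m
S = (Q·n / (1·A·R^(2/3)))² = (2.16×0.031 / (1×5.760×0.7913))² = 0.0002158

0.000216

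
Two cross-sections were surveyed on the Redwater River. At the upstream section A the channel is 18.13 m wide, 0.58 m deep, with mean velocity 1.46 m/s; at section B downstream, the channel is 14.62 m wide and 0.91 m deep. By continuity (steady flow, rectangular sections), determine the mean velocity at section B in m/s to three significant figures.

1.15 m/s

Q = A₁V₁ = (18.13×0.58) × 1.46 = 15.35 m³/s
A₂ = 14.62 × 0.91 = 13.30 m²
V₂ = Q/A₂ = 15.35/13.30 = 1.154 m/s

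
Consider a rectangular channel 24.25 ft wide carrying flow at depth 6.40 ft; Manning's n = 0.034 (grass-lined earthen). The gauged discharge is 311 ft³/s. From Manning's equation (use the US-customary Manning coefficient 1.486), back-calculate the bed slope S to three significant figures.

A = b·y = 24.25 × 6.40 = 155.2 ft²
P = b + 2y = 24.25 + 2×6.40 = 37.05 ft
R = A/P = 155.2/37.05 = 4.189 ft
S = (Q·n / (1.486·A·R^(2/3)))² = (311×0.034 / (1.486×155.2×2.599))² = 0.0003113

0.000311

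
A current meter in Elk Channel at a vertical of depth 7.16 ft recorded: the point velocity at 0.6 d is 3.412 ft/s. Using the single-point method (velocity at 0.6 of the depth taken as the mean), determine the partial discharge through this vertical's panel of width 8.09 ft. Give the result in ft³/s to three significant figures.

198 ft³/s

v̄ = v₀.₆ = 3.412 ft/s
q = v̄ × d × w = 3.412 × 7.16 × 8.09 = 197.6 ft³/s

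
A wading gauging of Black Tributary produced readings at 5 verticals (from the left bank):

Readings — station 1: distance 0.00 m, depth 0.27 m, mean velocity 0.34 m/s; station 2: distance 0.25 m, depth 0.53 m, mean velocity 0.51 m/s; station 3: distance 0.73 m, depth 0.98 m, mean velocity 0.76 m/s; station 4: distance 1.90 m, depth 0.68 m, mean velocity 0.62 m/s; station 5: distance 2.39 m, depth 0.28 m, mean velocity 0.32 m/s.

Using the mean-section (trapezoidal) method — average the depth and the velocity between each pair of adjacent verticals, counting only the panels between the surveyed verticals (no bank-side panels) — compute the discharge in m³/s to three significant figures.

Panel 1-2: Δb = 0.25 m, d̄ = (0.27+0.53)/2 = 0.4, v̄ = (0.34+0.51)/2 = 0.425 → q = 0.25×0.4×0.425 = 0.04250 m³/s
Panel 2-3: Δb = 0.48 m, d̄ = (0.53+0.98)/2 = 0.755, v̄ = (0.51+0.76)/2 = 0.635 → q = 0.48×0.755×0.635 = 0.2301 m³/s
Panel 3-4: Δb = 1.17 m, d̄ = (0.98+0.68)/2 = 0.83, v̄ = (0.76+0.62)/2 = 0.69 → q = 1.17×0.83×0.69 = 0.6701 m³/s
Panel 4-5: Δb = 0.49 m, d̄ = (0.68+0.28)/2 = 0.48, v̄ = (0.62+0.32)/2 = 0.47 → q = 0.49×0.48×0.47 = 0.1105 m³/s
Q = Σ q = 1.053 m³/s

1.05 m³/s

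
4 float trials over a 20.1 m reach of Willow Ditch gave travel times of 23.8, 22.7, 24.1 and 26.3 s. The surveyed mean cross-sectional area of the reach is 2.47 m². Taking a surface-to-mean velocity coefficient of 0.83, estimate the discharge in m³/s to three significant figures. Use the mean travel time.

t̄ = (23.8 + 22.7 + 24.1 + 26.3) / 4 = 24.225 s
v_surface = L / t̄ = 20.1 / 24.225 = 0.8297 m/s
v_mean = 0.83 × 0.8297 = 0.6887 m/s
Q = A × v_mean = 2.47 × 0.6887 = 1.701 m³/s

1.70 m³/s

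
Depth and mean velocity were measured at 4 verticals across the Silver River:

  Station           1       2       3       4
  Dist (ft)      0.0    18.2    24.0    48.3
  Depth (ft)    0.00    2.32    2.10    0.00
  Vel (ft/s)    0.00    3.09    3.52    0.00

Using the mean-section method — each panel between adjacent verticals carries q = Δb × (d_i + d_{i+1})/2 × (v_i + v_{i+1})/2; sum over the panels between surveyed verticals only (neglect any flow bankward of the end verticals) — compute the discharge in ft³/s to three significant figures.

Panel 1-2: Δb = 18.2 ft, d̄ = (0.00+2.32)/2 = 1.16, v̄ = (0.00+3.09)/2 = 1.545 → q = 18.2×1.16×1.545 = 32.62 ft³/s
Panel 2-3: Δb = 5.8 ft, d̄ = (2.32+2.10)/2 = 2.21, v̄ = (3.09+3.52)/2 = 3.305 → q = 5.8×2.21×3.305 = 42.36 ft³/s
Panel 3-4: Δb = 24.3 ft, d̄ = (2.10+0.00)/2 = 1.05, v̄ = (3.52+0.00)/2 = 1.76 → q = 24.3×1.05×1.76 = 44.91 ft³/s
Q = Σ q = 119.9 ft³/s

120 ft³/s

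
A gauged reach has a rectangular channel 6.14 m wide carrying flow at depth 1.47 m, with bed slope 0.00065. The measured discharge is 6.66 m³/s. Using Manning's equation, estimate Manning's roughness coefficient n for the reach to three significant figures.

A = b·y = 6.14 × 1.47 = 9.026 m²
P = b + 2y = 6.14 + 2×1.47 = 9.080 m
R = A/P = 9.026/9.080 = 0.9940 m
n = (1/Q)·A·R^(2/3)·S^(1/2) = (1/6.66) × 9.026 × 0.9960 × 0.02550 = 0.03441

0.0344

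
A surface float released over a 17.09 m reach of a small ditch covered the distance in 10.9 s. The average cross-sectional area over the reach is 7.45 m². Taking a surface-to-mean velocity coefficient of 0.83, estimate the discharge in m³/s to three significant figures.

9.70 m³/s

v_surface = L / t̄ = 17.09 / 10.9 = 1.568 m/s
v_mean = 0.83 × 1.568 = 1.301 m/s
Q = A × v_mean = 7.45 × 1.301 = 9.695 m³/s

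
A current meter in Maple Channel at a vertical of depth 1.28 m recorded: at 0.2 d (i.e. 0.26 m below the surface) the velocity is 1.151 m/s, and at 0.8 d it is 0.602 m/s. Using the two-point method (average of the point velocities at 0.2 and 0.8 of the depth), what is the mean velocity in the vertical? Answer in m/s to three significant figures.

v̄ = (1.151 + 0.602) / 2 = 0.8765 m/s

0.877 m/s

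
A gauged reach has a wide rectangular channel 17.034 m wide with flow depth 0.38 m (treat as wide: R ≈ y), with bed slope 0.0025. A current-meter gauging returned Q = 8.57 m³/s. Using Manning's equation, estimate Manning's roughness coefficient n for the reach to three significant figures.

A = b·y = 17.034 × 0.38 = 6.473 m²
Wide channel: R ≈ y = 0.38 m
n = (1/Q)·A·R^(2/3)·S^(1/2) = (1/8.57) × 6.473 × 0.5246 × 0.05000 = 0.01981

0.0198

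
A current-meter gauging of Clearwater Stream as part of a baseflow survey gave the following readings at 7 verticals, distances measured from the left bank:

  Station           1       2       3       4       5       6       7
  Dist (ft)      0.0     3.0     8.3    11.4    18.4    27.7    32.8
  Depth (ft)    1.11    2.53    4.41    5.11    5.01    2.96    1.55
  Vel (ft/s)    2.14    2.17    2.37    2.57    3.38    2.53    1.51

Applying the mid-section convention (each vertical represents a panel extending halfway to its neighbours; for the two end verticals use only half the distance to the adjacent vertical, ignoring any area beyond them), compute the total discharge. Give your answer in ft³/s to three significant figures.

w_1 = (3.0 − 0.0)/2 = 1.5 ft; q_1 = 2.14 × 1.11 × 1.5 = 3.563 ft³/s
w_2 = (8.3 − 0.0)/2 = 4.15 ft; q_2 = 2.17 × 2.53 × 4.15 = 22.78 ft³/s
w_3 = (11.4 − 3.0)/2 = 4.2 ft; q_3 = 2.37 × 4.41 × 4.2 = 43.90 ft³/s
w_4 = (18.4 − 8.3)/2 = 5.05 ft; q_4 = 2.57 × 5.11 × 5.05 = 66.32 ft³/s
w_5 = (27.7 − 11.4)/2 = 8.15 ft; q_5 = 3.38 × 5.01 × 8.15 = 138.0 ft³/s
w_6 = (32.8 − 18.4)/2 = 7.2 ft; q_6 = 2.53 × 2.96 × 7.2 = 53.92 ft³/s
w_7 = (32.8 − 27.7)/2 = 2.55 ft; q_7 = 1.51 × 1.55 × 2.55 = 5.968 ft³/s
Q = Σ qᵢ = 334.5 ft³/s

334 ft³/s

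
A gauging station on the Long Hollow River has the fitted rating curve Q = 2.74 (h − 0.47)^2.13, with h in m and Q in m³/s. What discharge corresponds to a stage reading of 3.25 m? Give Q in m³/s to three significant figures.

Q = 2.74 × (3.25 − 0.47)^2.13 = 2.74 × 2.78^2.13 = 24.19 m³/s

24.2 m³/s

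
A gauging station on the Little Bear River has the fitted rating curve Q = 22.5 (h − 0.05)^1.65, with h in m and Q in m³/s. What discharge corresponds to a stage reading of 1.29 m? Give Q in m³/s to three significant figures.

Q = 22.5 × (1.29 − 0.05)^1.65 = 22.5 × 1.24^1.65 = 32.09 m³/s

32.1 m³/s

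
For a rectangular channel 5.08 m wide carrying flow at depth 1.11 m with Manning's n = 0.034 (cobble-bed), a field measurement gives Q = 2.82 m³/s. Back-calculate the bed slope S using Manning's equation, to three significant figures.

0.000408

A = b·y = 5.08 × 1.11 = 5.639 m²
P = b + 2y = 5.08 + 2×1.11 = 7.300 m
R = A/P = 5.639/7.300 = 0.7724 m
S = (Q·n / (1·A·R^(2/3)))² = (2.82×0.034 / (1×5.639×0.8419))² = 0.0004079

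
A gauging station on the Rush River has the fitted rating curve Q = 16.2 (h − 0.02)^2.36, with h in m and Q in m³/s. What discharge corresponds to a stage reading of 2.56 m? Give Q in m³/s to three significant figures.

146 m³/s

Q = 16.2 × (2.56 − 0.02)^2.36 = 16.2 × 2.54^2.36 = 146.2 m³/s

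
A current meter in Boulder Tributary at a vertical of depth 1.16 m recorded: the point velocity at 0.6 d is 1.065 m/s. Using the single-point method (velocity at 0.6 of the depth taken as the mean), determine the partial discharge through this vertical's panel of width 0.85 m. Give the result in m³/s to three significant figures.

1.05 m³/s

v̄ = v₀.₆ = 1.065 m/s
q = v̄ × d × w = 1.065 × 1.16 × 0.85 = 1.050 m³/s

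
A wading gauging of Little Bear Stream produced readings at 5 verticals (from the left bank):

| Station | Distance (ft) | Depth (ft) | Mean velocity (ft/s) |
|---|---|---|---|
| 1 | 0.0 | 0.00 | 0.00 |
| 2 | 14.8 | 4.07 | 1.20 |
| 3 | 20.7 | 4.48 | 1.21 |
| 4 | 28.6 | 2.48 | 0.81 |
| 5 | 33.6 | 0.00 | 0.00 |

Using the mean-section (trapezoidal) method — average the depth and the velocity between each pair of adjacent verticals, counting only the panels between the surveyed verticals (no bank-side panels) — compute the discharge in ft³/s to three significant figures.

Panel 1-2: Δb = 14.8 ft, d̄ = (0.00+4.07)/2 = 2.035, v̄ = (0.00+1.20)/2 = 0.6 → q = 14.8×2.035×0.6 = 18.07 ft³/s
Panel 2-3: Δb = 5.9 ft, d̄ = (4.07+4.48)/2 = 4.275, v̄ = (1.20+1.21)/2 = 1.205 → q = 5.9×4.275×1.205 = 30.39 ft³/s
Panel 3-4: Δb = 7.9 ft, d̄ = (4.48+2.48)/2 = 3.48, v̄ = (1.21+0.81)/2 = 1.01 → q = 7.9×3.48×1.01 = 27.77 ft³/s
Panel 4-5: Δb = 5 ft, d̄ = (2.48+0.00)/2 = 1.24, v̄ = (0.81+0.00)/2 = 0.405 → q = 5×1.24×0.405 = 2.511 ft³/s
Q = Σ q = 78.74 ft³/s

78.7 ft³/s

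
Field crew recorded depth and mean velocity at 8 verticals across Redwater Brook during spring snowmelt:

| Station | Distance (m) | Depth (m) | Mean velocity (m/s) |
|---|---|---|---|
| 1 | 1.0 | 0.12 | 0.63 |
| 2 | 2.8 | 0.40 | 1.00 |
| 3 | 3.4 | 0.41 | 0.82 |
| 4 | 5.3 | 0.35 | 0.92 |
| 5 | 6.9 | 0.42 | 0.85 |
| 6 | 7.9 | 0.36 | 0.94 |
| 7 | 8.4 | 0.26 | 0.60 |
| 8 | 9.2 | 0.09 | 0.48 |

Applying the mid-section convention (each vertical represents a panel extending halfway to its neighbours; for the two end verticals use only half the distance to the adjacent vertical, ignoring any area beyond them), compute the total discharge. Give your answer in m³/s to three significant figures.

w_1 = (2.8 − 1.0)/2 = 0.9 m; q_1 = 0.63 × 0.12 × 0.9 = 0.06804 m³/s
w_2 = (3.4 − 1.0)/2 = 1.2 m; q_2 = 1.00 × 0.40 × 1.2 = 0.4800 m³/s
w_3 = (5.3 − 2.8)/2 = 1.25 m; q_3 = 0.82 × 0.41 × 1.25 = 0.4203 m³/s
w_4 = (6.9 − 3.4)/2 = 1.75 m; q_4 = 0.92 × 0.35 × 1.75 = 0.5635 m³/s
w_5 = (7.9 − 5.3)/2 = 1.3 m; q_5 = 0.85 × 0.42 × 1.3 = 0.4641 m³/s
w_6 = (8.4 − 6.9)/2 = 0.75 m; q_6 = 0.94 × 0.36 × 0.75 = 0.2538 m³/s
w_7 = (9.2 − 7.9)/2 = 0.65 m; q_7 = 0.60 × 0.26 × 0.65 = 0.1014 m³/s
w_8 = (9.2 − 8.4)/2 = 0.4 m; q_8 = 0.48 × 0.09 × 0.4 = 0.01728 m³/s
Q = Σ qᵢ = 2.368 m³/s

2.37 m³/s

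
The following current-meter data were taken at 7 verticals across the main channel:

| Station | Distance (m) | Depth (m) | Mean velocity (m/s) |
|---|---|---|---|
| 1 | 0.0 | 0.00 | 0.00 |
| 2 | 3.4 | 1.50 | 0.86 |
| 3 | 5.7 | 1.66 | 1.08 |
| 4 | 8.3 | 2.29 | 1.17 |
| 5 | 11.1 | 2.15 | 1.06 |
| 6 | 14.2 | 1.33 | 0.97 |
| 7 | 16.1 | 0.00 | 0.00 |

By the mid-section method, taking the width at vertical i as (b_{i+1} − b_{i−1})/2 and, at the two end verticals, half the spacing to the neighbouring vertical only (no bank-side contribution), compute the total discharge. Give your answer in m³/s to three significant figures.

w_2 = (5.7 − 0.0)/2 = 2.85 m; q_2 = 0.86 × 1.50 × 2.85 = 3.677 m³/s
w_3 = (8.3 − 3.4)/2 = 2.45 m; q_3 = 1.08 × 1.66 × 2.45 = 4.392 m³/s
w_4 = (11.1 − 5.7)/2 = 2.7 m; q_4 = 1.17 × 2.29 × 2.7 = 7.234 m³/s
w_5 = (14.2 − 8.3)/2 = 2.95 m; q_5 = 1.06 × 2.15 × 2.95 = 6.723 m³/s
w_6 = (16.1 − 11.1)/2 = 2.5 m; q_6 = 0.97 × 1.33 × 2.5 = 3.225 m³/s
Stations 1, 7 contribute zero (depth or velocity is 0).
Q = Σ qᵢ = 25.25 m³/s

25.3 m³/s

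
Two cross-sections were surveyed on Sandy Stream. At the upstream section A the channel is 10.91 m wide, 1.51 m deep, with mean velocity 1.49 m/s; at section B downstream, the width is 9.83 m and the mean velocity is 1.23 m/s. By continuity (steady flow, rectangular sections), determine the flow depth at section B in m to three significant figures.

2.03 m

Q = A₁V₁ = (10.91×1.51) × 1.49 = 24.55 m³/s
d₂ = Q/(b₂ V₂) = 24.55/(9.83×1.23) = 2.030 m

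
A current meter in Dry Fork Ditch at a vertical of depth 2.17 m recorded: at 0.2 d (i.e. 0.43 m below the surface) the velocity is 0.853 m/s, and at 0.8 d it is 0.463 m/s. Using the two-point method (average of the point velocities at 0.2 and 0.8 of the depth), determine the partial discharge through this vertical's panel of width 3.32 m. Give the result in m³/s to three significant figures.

4.74 m³/s

v̄ = (0.853 + 0.463) / 2 = 0.6580 m/s
q = v̄ × d × w = 0.6580 × 2.17 × 3.32 = 4.740 m³/s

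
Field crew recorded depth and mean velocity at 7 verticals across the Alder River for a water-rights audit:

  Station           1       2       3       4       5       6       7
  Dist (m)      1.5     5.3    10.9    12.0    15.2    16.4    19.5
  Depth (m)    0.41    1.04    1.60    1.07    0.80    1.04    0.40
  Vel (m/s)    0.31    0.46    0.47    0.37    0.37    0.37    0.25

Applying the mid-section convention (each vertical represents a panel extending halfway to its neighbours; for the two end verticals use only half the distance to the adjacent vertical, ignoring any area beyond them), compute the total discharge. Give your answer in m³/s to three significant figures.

w_1 = (5.3 − 1.5)/2 = 1.9 m; q_1 = 0.31 × 0.41 × 1.9 = 0.2415 m³/s
w_2 = (10.9 − 1.5)/2 = 4.7 m; q_2 = 0.46 × 1.04 × 4.7 = 2.248 m³/s
w_3 = (12.0 − 5.3)/2 = 3.35 m; q_3 = 0.47 × 1.60 × 3.35 = 2.519 m³/s
w_4 = (15.2 − 10.9)/2 = 2.15 m; q_4 = 0.37 × 1.07 × 2.15 = 0.8512 m³/s
w_5 = (16.4 − 12.0)/2 = 2.2 m; q_5 = 0.37 × 0.80 × 2.2 = 0.6512 m³/s
w_6 = (19.5 − 15.2)/2 = 2.15 m; q_6 = 0.37 × 1.04 × 2.15 = 0.8273 m³/s
w_7 = (19.5 − 16.4)/2 = 1.55 m; q_7 = 0.25 × 0.40 × 1.55 = 0.1550 m³/s
Q = Σ qᵢ = 7.494 m³/s

7.49 m³/s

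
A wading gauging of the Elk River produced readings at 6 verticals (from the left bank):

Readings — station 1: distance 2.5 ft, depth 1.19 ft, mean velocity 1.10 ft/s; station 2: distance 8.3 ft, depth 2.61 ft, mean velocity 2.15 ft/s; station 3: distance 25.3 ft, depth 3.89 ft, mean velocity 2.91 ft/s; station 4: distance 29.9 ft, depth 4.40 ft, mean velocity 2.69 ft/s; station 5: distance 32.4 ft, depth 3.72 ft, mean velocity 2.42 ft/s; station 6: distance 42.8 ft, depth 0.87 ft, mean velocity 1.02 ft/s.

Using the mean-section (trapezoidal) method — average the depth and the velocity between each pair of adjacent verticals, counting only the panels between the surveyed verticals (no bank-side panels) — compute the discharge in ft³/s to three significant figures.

Panel 1-2: Δb = 5.8 ft, d̄ = (1.19+2.61)/2 = 1.9, v̄ = (1.10+2.15)/2 = 1.625 → q = 5.8×1.9×1.625 = 17.91 ft³/s
Panel 2-3: Δb = 17 ft, d̄ = (2.61+3.89)/2 = 3.25, v̄ = (2.15+2.91)/2 = 2.53 → q = 17×3.25×2.53 = 139.8 ft³/s
Panel 3-4: Δb = 4.6 ft, d̄ = (3.89+4.40)/2 = 4.145, v̄ = (2.91+2.69)/2 = 2.8 → q = 4.6×4.145×2.8 = 53.39 ft³/s
Panel 4-5: Δb = 2.5 ft, d̄ = (4.40+3.72)/2 = 4.06, v̄ = (2.69+2.42)/2 = 2.555 → q = 2.5×4.06×2.555 = 25.93 ft³/s
Panel 5-6: Δb = 10.4 ft, d̄ = (3.72+0.87)/2 = 2.295, v̄ = (2.42+1.02)/2 = 1.72 → q = 10.4×2.295×1.72 = 41.05 ft³/s
Q = Σ q = 278.1 ft³/s

278 ft³/s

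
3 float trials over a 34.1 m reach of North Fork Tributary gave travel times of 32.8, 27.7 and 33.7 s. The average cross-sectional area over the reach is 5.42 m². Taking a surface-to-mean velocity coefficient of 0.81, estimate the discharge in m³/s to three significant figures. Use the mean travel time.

t̄ = (32.8 + 27.7 + 33.7) / 3 = 31.4 s
v_surface = L / t̄ = 34.1 / 31.4 = 1.086 m/s
v_mean = 0.81 × 1.086 = 0.8796 m/s
Q = A × v_mean = 5.42 × 0.8796 = 4.768 m³/s

4.77 m³/s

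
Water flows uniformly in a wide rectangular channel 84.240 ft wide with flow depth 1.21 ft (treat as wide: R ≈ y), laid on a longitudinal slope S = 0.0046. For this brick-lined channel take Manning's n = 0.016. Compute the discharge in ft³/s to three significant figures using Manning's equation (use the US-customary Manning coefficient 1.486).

729 ft³/s

A = b·y = 84.240 × 1.21 = 101.9 ft²
Wide channel: R ≈ y = 1.21 ft
Q = (1.486/n)·A·R^(2/3)·S^(1/2) = (1.486/0.016) × 101.9 × 1.210^(2/3) × 0.0046^(1/2) = 729.1 ft³/s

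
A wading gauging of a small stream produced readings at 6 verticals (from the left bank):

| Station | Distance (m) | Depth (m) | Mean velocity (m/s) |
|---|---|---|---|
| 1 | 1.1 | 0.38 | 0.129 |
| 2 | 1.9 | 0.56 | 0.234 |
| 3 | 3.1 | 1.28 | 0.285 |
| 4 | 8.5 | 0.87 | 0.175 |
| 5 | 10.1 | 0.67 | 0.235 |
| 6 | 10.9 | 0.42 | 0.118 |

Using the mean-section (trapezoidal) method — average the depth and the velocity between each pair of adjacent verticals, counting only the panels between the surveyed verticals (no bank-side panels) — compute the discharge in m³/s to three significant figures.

Panel 1-2: Δb = 0.8 m, d̄ = (0.38+0.56)/2 = 0.47, v̄ = (0.129+0.234)/2 = 0.1815 → q = 0.8×0.47×0.1815 = 0.06824 m³/s
Panel 2-3: Δb = 1.2 m, d̄ = (0.56+1.28)/2 = 0.92, v̄ = (0.234+0.285)/2 = 0.2595 → q = 1.2×0.92×0.2595 = 0.2865 m³/s
Panel 3-4: Δb = 5.4 m, d̄ = (1.28+0.87)/2 = 1.075, v̄ = (0.285+0.175)/2 = 0.23 → q = 5.4×1.075×0.23 = 1.335 m³/s
Panel 4-5: Δb = 1.6 m, d̄ = (0.87+0.67)/2 = 0.77, v̄ = (0.175+0.235)/2 = 0.205 → q = 1.6×0.77×0.205 = 0.2526 m³/s
Panel 5-6: Δb = 0.8 m, d̄ = (0.67+0.42)/2 = 0.545, v̄ = (0.235+0.118)/2 = 0.1765 → q = 0.8×0.545×0.1765 = 0.07695 m³/s
Q = Σ q = 2.019 m³/s

2.02 m³/s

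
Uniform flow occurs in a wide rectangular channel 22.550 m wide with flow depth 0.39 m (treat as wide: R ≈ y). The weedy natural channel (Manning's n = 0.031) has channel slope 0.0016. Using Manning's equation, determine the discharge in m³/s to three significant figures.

A = b·y = 22.550 × 0.39 = 8.795 m²
Wide channel: R ≈ y = 0.39 m
Q = (1/n)·A·R^(2/3)·S^(1/2) = (1/0.031) × 8.795 × 0.3900^(2/3) × 0.0016^(1/2) = 6.057 m³/s

6.06 m³/s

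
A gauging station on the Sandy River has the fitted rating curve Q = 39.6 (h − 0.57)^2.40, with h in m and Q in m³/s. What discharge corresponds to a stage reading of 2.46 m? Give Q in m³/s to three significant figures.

Q = 39.6 × (2.46 − 0.57)^2.40 = 39.6 × 1.89^2.40 = 182.5 m³/s

182 m³/s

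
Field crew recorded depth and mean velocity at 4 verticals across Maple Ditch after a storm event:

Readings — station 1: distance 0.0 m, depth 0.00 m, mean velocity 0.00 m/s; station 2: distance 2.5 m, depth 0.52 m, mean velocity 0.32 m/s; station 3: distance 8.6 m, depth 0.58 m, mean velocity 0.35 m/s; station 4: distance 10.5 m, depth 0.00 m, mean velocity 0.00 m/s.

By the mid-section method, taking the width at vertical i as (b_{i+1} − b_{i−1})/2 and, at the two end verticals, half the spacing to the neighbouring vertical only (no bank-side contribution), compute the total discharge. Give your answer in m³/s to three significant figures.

w_2 = (8.6 − 0.0)/2 = 4.3 m; q_2 = 0.32 × 0.52 × 4.3 = 0.7155 m³/s
w_3 = (10.5 − 2.5)/2 = 4 m; q_3 = 0.35 × 0.58 × 4 = 0.8120 m³/s
Stations 1, 4 contribute zero (depth or velocity is 0).
Q = Σ qᵢ = 1.528 m³/s

1.53 m³/s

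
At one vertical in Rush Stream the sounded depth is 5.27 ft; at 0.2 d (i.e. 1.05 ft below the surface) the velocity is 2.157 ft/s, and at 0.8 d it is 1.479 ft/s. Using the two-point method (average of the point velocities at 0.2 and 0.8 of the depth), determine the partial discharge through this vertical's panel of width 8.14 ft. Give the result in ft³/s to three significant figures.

78.0 ft³/s

v̄ = (2.157 + 1.479) / 2 = 1.818 ft/s
q = v̄ × d × w = 1.818 × 5.27 × 8.14 = 77.99 ft³/s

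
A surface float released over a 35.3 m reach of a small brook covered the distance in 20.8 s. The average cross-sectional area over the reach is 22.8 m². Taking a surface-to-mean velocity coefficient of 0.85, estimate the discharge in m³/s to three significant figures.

v_surface = L / t̄ = 35.3 / 20.8 = 1.697 m/s
v_mean = 0.85 × 1.697 = 1.443 m/s
Q = A × v_mean = 22.8 × 1.443 = 32.89 m³/s

32.9 m³/s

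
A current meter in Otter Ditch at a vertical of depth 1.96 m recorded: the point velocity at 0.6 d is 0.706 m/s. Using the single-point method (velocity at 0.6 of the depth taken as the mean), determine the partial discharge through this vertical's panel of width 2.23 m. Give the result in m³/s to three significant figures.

3.09 m³/s

v̄ = v₀.₆ = 0.706 m/s
q = v̄ × d × w = 0.7060 × 1.96 × 2.23 = 3.086 m³/s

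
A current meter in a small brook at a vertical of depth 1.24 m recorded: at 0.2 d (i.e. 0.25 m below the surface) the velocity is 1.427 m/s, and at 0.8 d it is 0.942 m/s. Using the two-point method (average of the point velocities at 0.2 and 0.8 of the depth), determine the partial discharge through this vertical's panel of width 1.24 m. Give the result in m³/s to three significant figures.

v̄ = (1.427 + 0.942) / 2 = 1.185 m/s
q = v̄ × d × w = 1.185 × 1.24 × 1.24 = 1.821 m³/s

1.82 m³/s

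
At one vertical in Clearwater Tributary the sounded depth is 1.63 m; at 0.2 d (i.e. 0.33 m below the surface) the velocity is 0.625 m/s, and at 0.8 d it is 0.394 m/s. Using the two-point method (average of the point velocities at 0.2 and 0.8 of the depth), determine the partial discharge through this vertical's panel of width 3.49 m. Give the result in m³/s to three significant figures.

2.90 m³/s

v̄ = (0.625 + 0.394) / 2 = 0.5095 m/s
q = v̄ × d × w = 0.5095 × 1.63 × 3.49 = 2.898 m³/s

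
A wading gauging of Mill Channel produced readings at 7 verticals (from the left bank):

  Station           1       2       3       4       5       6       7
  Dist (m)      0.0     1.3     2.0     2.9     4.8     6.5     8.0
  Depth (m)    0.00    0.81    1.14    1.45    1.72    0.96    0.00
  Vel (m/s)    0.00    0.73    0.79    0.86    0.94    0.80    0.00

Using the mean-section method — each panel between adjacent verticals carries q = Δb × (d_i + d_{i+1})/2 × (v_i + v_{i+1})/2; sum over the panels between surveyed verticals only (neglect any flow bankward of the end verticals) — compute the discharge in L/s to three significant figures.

6650 L/s

Panel 1-2: Δb = 1.3 m, d̄ = (0.00+0.81)/2 = 0.405, v̄ = (0.00+0.73)/2 = 0.365 → q = 1.3×0.405×0.365 = 0.1922 m³/s
Panel 2-3: Δb = 0.7 m, d̄ = (0.81+1.14)/2 = 0.975, v̄ = (0.73+0.79)/2 = 0.76 → q = 0.7×0.975×0.76 = 0.5187 m³/s
Panel 3-4: Δb = 0.9 m, d̄ = (1.14+1.45)/2 = 1.295, v̄ = (0.79+0.86)/2 = 0.825 → q = 0.9×1.295×0.825 = 0.9615 m³/s
Panel 4-5: Δb = 1.9 m, d̄ = (1.45+1.72)/2 = 1.585, v̄ = (0.86+0.94)/2 = 0.9 → q = 1.9×1.585×0.9 = 2.710 m³/s
Panel 5-6: Δb = 1.7 m, d̄ = (1.72+0.96)/2 = 1.34, v̄ = (0.94+0.80)/2 = 0.87 → q = 1.7×1.34×0.87 = 1.982 m³/s
Panel 6-7: Δb = 1.5 m, d̄ = (0.96+0.00)/2 = 0.48, v̄ = (0.80+0.00)/2 = 0.4 → q = 1.5×0.48×0.4 = 0.2880 m³/s
Q = Σ q = 6.653 m³/s
= 6.653 × 1000 = 6653 L/s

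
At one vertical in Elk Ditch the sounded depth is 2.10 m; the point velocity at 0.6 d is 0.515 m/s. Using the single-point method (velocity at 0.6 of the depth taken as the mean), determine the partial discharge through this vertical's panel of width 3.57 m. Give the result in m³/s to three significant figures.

3.86 m³/s

v̄ = v₀.₆ = 0.515 m/s
q = v̄ × d × w = 0.5150 × 2.10 × 3.57 = 3.861 m³/s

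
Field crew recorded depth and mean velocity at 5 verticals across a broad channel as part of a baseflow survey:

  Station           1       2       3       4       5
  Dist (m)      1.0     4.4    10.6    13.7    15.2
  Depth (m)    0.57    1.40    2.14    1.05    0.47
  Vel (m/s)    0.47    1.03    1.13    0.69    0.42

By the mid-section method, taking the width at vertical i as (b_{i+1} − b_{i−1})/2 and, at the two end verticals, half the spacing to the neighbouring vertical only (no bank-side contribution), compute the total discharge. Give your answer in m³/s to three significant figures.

20.4 m³/s

w_1 = (4.4 − 1.0)/2 = 1.7 m; q_1 = 0.47 × 0.57 × 1.7 = 0.4554 m³/s
w_2 = (10.6 − 1.0)/2 = 4.8 m; q_2 = 1.03 × 1.40 × 4.8 = 6.922 m³/s
w_3 = (13.7 − 4.4)/2 = 4.65 m; q_3 = 1.13 × 2.14 × 4.65 = 11.24 m³/s
w_4 = (15.2 − 10.6)/2 = 2.3 m; q_4 = 0.69 × 1.05 × 2.3 = 1.666 m³/s
w_5 = (15.2 − 13.7)/2 = 0.75 m; q_5 = 0.42 × 0.47 × 0.75 = 0.1481 m³/s
Q = Σ qᵢ = 20.44 m³/s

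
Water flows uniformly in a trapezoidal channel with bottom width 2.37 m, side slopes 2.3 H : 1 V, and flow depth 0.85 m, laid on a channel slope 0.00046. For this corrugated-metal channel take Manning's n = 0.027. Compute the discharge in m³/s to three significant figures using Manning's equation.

A = (b + z·y)·y = (2.37 + 2.3×0.85)×0.85 = 3.676 m²
P = b + 2y√(1+z²) = 2.37 + 2×0.85×√(1+2.3²) = 6.634 m
R = A/P = 3.676/6.634 = 0.5542 m
Q = (1/n)·A·R^(2/3)·S^(1/2) = (1/0.027) × 3.676 × 0.5542^(2/3) × 0.00046^(1/2) = 1.970 m³/s

1.97 m³/s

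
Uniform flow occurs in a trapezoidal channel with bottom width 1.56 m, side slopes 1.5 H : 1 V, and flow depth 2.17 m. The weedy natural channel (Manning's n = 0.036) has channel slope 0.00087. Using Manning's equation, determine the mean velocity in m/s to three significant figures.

A = (b + z·y)·y = (1.56 + 1.5×2.17)×2.17 = 10.45 m²
P = b + 2y√(1+z²) = 1.56 + 2×2.17×√(1+1.5²) = 9.384 m
R = A/P = 10.45/9.384 = 1.113 m
Q = (1/n)·A·R^(2/3)·S^(1/2) = (1/0.036) × 10.45 × 1.113^(2/3) × 0.00087^(1/2) = 9.197 m³/s
V = Q/A = 9.197/10.45 = 0.8802 m/s

0.880 m/s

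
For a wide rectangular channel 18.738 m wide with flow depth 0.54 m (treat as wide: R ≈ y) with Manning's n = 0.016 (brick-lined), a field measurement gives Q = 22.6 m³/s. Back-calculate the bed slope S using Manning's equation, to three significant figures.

A = b·y = 18.738 × 0.54 = 10.12 m²
Wide channel: R ≈ y = 0.54 m
S = (Q·n / (1·A·R^(2/3)))² = (22.6×0.016 / (1×10.12×0.6631))² = 0.002904

0.00290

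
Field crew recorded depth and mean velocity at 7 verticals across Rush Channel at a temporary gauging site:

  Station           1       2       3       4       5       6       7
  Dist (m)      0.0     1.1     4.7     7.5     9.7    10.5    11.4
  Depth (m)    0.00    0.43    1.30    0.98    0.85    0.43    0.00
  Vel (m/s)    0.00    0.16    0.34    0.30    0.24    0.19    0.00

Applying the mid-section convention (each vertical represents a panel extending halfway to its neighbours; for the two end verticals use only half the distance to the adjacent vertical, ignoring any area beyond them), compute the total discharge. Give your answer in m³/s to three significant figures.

w_2 = (4.7 − 0.0)/2 = 2.35 m; q_2 = 0.16 × 0.43 × 2.35 = 0.1617 m³/s
w_3 = (7.5 − 1.1)/2 = 3.2 m; q_3 = 0.34 × 1.30 × 3.2 = 1.414 m³/s
w_4 = (9.7 − 4.7)/2 = 2.5 m; q_4 = 0.30 × 0.98 × 2.5 = 0.7350 m³/s
w_5 = (10.5 − 7.5)/2 = 1.5 m; q_5 = 0.24 × 0.85 × 1.5 = 0.3060 m³/s
w_6 = (11.4 − 9.7)/2 = 0.85 m; q_6 = 0.19 × 0.43 × 0.85 = 0.06945 m³/s
Stations 1, 7 contribute zero (depth or velocity is 0).
Q = Σ qᵢ = 2.687 m³/s

2.69 m³/s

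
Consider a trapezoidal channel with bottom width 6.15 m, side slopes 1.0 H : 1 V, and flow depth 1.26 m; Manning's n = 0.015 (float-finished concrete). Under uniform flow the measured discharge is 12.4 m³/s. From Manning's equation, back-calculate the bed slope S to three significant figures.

0.000418

A = (b + z·y)·y = (6.15 + 1.0×1.26)×1.26 = 9.337 m²
P = b + 2y√(1+z²) = 6.15 + 2×1.26×√(1+1.0²) = 9.714 m
R = A/P = 9.337/9.714 = 0.9612 m
S = (Q·n / (1·A·R^(2/3)))² = (12.4×0.015 / (1×9.337×0.9739))² = 0.0004184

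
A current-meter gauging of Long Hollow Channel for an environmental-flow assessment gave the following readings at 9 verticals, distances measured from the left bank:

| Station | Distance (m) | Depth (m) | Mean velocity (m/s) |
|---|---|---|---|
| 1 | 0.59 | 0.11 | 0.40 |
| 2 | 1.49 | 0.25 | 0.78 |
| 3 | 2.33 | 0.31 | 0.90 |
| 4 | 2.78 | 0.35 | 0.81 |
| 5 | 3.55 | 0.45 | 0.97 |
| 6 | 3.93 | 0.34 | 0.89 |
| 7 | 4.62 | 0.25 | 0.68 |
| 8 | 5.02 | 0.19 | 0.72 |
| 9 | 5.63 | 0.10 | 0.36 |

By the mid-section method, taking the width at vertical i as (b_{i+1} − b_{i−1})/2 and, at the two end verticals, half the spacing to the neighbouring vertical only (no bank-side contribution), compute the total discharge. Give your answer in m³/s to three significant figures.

1.13 m³/s

w_1 = (1.49 − 0.59)/2 = 0.45 m; q_1 = 0.40 × 0.11 × 0.45 = 0.01980 m³/s
w_2 = (2.33 − 0.59)/2 = 0.87 m; q_2 = 0.78 × 0.25 × 0.87 = 0.1697 m³/s
w_3 = (2.78 − 1.49)/2 = 0.645 m; q_3 = 0.90 × 0.31 × 0.645 = 0.1800 m³/s
w_4 = (3.55 − 2.33)/2 = 0.61 m; q_4 = 0.81 × 0.35 × 0.61 = 0.1729 m³/s
w_5 = (3.93 − 2.78)/2 = 0.575 m; q_5 = 0.97 × 0.45 × 0.575 = 0.2510 m³/s
w_6 = (4.62 − 3.55)/2 = 0.535 m; q_6 = 0.89 × 0.34 × 0.535 = 0.1619 m³/s
w_7 = (5.02 − 3.93)/2 = 0.545 m; q_7 = 0.68 × 0.25 × 0.545 = 0.09265 m³/s
w_8 = (5.63 − 4.62)/2 = 0.505 m; q_8 = 0.72 × 0.19 × 0.505 = 0.06908 m³/s
w_9 = (5.63 − 5.02)/2 = 0.305 m; q_9 = 0.36 × 0.10 × 0.305 = 0.01098 m³/s
Q = Σ qᵢ = 1.128 m³/s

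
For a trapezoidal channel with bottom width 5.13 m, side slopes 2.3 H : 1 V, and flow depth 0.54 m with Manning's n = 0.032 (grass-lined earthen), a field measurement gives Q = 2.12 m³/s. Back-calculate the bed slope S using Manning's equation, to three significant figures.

A = (b + z·y)·y = (5.13 + 2.3×0.54)×0.54 = 3.441 m²
P = b + 2y√(1+z²) = 5.13 + 2×0.54×√(1+2.3²) = 7.839 m
R = A/P = 3.441/7.839 = 0.4390 m
S = (Q·n / (1·A·R^(2/3)))² = (2.12×0.032 / (1×3.441×0.5776))² = 0.001165

0.00117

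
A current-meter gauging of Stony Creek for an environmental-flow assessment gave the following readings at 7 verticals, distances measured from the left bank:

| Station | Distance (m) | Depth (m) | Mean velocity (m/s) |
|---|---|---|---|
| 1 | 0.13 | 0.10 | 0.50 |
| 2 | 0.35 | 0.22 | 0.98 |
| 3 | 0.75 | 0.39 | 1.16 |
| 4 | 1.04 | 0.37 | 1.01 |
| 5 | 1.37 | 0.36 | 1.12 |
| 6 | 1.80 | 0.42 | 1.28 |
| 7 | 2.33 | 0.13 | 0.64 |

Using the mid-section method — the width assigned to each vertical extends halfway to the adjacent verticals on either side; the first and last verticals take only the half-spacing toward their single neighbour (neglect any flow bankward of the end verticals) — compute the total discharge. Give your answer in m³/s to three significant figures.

w_1 = (0.35 − 0.13)/2 = 0.11 m; q_1 = 0.50 × 0.10 × 0.11 = 0.005500 m³/s
w_2 = (0.75 − 0.13)/2 = 0.31 m; q_2 = 0.98 × 0.22 × 0.31 = 0.06684 m³/s
w_3 = (1.04 − 0.35)/2 = 0.345 m; q_3 = 1.16 × 0.39 × 0.345 = 0.1561 m³/s
w_4 = (1.37 − 0.75)/2 = 0.31 m; q_4 = 1.01 × 0.37 × 0.31 = 0.1158 m³/s
w_5 = (1.80 − 1.04)/2 = 0.38 m; q_5 = 1.12 × 0.36 × 0.38 = 0.1532 m³/s
w_6 = (2.33 − 1.37)/2 = 0.48 m; q_6 = 1.28 × 0.42 × 0.48 = 0.2580 m³/s
w_7 = (2.33 − 1.80)/2 = 0.265 m; q_7 = 0.64 × 0.13 × 0.265 = 0.02205 m³/s
Q = Σ qᵢ = 0.7776 m³/s

0.778 m³/s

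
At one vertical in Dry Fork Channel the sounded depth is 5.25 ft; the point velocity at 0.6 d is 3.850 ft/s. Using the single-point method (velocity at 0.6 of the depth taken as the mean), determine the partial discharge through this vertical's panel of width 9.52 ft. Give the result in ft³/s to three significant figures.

192 ft³/s

v̄ = v₀.₆ = 3.850 ft/s
q = v̄ × d × w = 3.850 × 5.25 × 9.52 = 192.4 ft³/s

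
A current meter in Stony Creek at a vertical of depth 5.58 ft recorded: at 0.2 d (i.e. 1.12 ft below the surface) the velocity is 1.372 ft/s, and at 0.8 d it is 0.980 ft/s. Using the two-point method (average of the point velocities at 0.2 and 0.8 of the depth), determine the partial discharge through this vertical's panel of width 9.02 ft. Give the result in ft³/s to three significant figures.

59.2 ft³/s

v̄ = (1.372 + 0.980) / 2 = 1.176 ft/s
q = v̄ × d × w = 1.176 × 5.58 × 9.02 = 59.19 ft³/s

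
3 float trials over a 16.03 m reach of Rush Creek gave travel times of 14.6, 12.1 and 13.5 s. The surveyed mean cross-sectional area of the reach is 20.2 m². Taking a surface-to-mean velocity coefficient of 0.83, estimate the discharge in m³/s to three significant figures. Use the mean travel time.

20.1 m³/s

t̄ = (14.6 + 12.1 + 13.5) / 3 = 13.4 s
v_surface = L / t̄ = 16.03 / 13.4 = 1.196 m/s
v_mean = 0.83 × 1.196 = 0.9929 m/s
Q = A × v_mean = 20.2 × 0.9929 = 20.06 m³/s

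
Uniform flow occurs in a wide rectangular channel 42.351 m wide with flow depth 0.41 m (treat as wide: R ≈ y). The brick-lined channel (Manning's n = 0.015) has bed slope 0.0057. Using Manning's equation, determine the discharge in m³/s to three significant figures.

48.2 m³/s

A = b·y = 42.351 × 0.41 = 17.36 m²
Wide channel: R ≈ y = 0.41 m
Q = (1/n)·A·R^(2/3)·S^(1/2) = (1/0.015) × 17.36 × 0.4100^(2/3) × 0.0057^(1/2) = 48.23 m³/s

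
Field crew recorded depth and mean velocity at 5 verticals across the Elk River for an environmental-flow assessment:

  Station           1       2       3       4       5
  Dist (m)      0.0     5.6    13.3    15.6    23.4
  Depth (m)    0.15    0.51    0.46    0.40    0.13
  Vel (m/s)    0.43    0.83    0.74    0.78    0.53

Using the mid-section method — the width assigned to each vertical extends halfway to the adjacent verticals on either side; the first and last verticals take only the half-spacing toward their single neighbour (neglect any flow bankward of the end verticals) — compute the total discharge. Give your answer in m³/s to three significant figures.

w_1 = (5.6 − 0.0)/2 = 2.8 m; q_1 = 0.43 × 0.15 × 2.8 = 0.1806 m³/s
w_2 = (13.3 − 0.0)/2 = 6.65 m; q_2 = 0.83 × 0.51 × 6.65 = 2.815 m³/s
w_3 = (15.6 − 5.6)/2 = 5 m; q_3 = 0.74 × 0.46 × 5 = 1.702 m³/s
w_4 = (23.4 − 13.3)/2 = 5.05 m; q_4 = 0.78 × 0.40 × 5.05 = 1.576 m³/s
w_5 = (23.4 − 15.6)/2 = 3.9 m; q_5 = 0.53 × 0.13 × 3.9 = 0.2687 m³/s
Q = Σ qᵢ = 6.542 m³/s

6.54 m³/s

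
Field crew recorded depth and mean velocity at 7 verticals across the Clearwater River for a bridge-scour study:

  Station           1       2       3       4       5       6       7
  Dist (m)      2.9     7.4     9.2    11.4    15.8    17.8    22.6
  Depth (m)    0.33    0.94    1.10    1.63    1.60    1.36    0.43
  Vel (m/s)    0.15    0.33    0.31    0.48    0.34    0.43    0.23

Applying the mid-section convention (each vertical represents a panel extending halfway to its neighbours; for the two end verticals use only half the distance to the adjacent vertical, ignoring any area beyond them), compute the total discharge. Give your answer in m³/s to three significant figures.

w_1 = (7.4 − 2.9)/2 = 2.25 m; q_1 = 0.15 × 0.33 × 2.25 = 0.1114 m³/s
w_2 = (9.2 − 2.9)/2 = 3.15 m; q_2 = 0.33 × 0.94 × 3.15 = 0.9771 m³/s
w_3 = (11.4 − 7.4)/2 = 2 m; q_3 = 0.31 × 1.10 × 2 = 0.6820 m³/s
w_4 = (15.8 − 9.2)/2 = 3.3 m; q_4 = 0.48 × 1.63 × 3.3 = 2.582 m³/s
w_5 = (17.8 − 11.4)/2 = 3.2 m; q_5 = 0.34 × 1.60 × 3.2 = 1.741 m³/s
w_6 = (22.6 − 15.8)/2 = 3.4 m; q_6 = 0.43 × 1.36 × 3.4 = 1.988 m³/s
w_7 = (22.6 − 17.8)/2 = 2.4 m; q_7 = 0.23 × 0.43 × 2.4 = 0.2374 m³/s
Q = Σ qᵢ = 8.319 m³/s

8.32 m³/s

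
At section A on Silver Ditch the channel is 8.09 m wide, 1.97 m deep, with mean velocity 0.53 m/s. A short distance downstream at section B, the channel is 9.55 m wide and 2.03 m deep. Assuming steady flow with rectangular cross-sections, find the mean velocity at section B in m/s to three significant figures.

0.436 m/s

Q = A₁V₁ = (8.09×1.97) × 0.53 = 8.447 m³/s
A₂ = 9.55 × 2.03 = 19.39 m²
V₂ = Q/A₂ = 8.447/19.39 = 0.4357 m/s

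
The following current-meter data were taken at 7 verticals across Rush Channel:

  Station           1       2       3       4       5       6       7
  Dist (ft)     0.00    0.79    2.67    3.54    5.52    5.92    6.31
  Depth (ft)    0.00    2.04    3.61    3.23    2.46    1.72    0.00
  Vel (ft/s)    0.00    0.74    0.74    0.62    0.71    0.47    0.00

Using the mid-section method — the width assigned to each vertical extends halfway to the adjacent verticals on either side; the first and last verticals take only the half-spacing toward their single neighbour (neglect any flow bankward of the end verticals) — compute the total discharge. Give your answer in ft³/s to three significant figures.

w_2 = (2.67 − 0.00)/2 = 1.335 ft; q_2 = 0.74 × 2.04 × 1.335 = 2.015 ft³/s
w_3 = (3.54 − 0.79)/2 = 1.375 ft; q_3 = 0.74 × 3.61 × 1.375 = 3.673 ft³/s
w_4 = (5.52 − 2.67)/2 = 1.425 ft; q_4 = 0.62 × 3.23 × 1.425 = 2.854 ft³/s
w_5 = (5.92 − 3.54)/2 = 1.19 ft; q_5 = 0.71 × 2.46 × 1.19 = 2.078 ft³/s
w_6 = (6.31 − 5.52)/2 = 0.395 ft; q_6 = 0.47 × 1.72 × 0.395 = 0.3193 ft³/s
Stations 1, 7 contribute zero (depth or velocity is 0).
Q = Σ qᵢ = 10.94 ft³/s

10.9 ft³/s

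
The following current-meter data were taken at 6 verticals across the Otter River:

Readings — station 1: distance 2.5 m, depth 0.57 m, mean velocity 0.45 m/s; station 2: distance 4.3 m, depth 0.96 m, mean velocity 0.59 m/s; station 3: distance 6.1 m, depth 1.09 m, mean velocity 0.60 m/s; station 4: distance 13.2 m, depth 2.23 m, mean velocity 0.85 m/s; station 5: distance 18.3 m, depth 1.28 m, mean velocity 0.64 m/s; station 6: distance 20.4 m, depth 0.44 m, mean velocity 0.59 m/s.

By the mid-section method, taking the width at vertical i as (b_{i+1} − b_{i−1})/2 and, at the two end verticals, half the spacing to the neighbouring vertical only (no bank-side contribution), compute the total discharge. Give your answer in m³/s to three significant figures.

w_1 = (4.3 − 2.5)/2 = 0.9 m; q_1 = 0.45 × 0.57 × 0.9 = 0.2309 m³/s
w_2 = (6.1 − 2.5)/2 = 1.8 m; q_2 = 0.59 × 0.96 × 1.8 = 1.020 m³/s
w_3 = (13.2 − 4.3)/2 = 4.45 m; q_3 = 0.60 × 1.09 × 4.45 = 2.910 m³/s
w_4 = (18.3 − 6.1)/2 = 6.1 m; q_4 = 0.85 × 2.23 × 6.1 = 11.56 m³/s
w_5 = (20.4 − 13.2)/2 = 3.6 m; q_5 = 0.64 × 1.28 × 3.6 = 2.949 m³/s
w_6 = (20.4 − 18.3)/2 = 1.05 m; q_6 = 0.59 × 0.44 × 1.05 = 0.2726 m³/s
Q = Σ qᵢ = 18.94 m³/s

18.9 m³/s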